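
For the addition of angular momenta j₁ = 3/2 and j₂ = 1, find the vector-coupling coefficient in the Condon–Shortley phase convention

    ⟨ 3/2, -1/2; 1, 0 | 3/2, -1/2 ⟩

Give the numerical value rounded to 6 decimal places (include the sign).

triangle: 1!×2!×1!/5! = 2/120
(j±m)!: 1!×2!×1!×1!×1!×2! = 4
prefactor² = (2J+1)×Δ×N² = 4/15
  k=0: +1/(0!×1!×2!×1!×0!×0!) = 1/2
  k=1: −1/(1!×0!×1!×0!×1!×1!) = -1
Σ = -1/2  ⇒  CG² = 4/15×(-1/2)² = 1/15
CG = −√(1/15) = -0.258199

−√(1/15) ≈ -0.258199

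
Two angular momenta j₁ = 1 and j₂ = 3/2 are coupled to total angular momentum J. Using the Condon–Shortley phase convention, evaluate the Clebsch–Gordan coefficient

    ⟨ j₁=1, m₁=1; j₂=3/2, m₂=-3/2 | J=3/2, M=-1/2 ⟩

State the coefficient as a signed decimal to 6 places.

+0.632456

√[4·1!1!2!/5! · 2!0!0!3!1!2!] = √(8/5)
  +(−1)^0/∏(0,1,0,0,1,2)! = 1/2  (running 1/2)
⟨..|..⟩ = √(8/5)·(1/2) = +0.632456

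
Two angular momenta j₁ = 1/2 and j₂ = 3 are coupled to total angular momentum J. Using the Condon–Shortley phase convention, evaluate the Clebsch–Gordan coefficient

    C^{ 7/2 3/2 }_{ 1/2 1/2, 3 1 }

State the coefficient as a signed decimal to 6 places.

+√(5/7) = +0.845154

triangle: 0!*1!*6!/8! = 720/40320
(j±m)!: 1!*0!*4!*2!*5!*2! = 11520
prefactor² = (2J+1)*Δ*N² = 11520/7
  k=0: +1/(0!*0!*0!*4!*1!*2!) = 1/48
Σ = 1/48  ⇒  CG² = 11520/7*1/48² = 5/7
CG = +√(5/7) = +0.845154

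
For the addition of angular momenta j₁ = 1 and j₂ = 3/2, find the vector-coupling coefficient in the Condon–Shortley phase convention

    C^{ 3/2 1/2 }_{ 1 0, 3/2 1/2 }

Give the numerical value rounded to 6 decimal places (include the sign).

-0.258199  (= −√(1/15))

triangle: 1!*1!*2!/5! = 2/120
(j±m)!: 1!*1!*2!*1!*2!*1! = 4
prefactor² = (2J+1)*Δ*N² = 4/15
  k=0: +1/(0!*1!*1!*2!*0!*0!) = 1/2
  k=1: −1/(1!*0!*0!*1!*1!*1!) = -1
Σ = -1/2  ⇒  CG² = 4/15*(-1/2)² = 1/15
CG = −√(1/15) = -0.258199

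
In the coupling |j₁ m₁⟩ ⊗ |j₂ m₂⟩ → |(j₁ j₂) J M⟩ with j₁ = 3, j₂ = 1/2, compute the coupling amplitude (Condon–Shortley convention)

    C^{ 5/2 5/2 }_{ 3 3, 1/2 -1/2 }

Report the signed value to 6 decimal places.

+0.925820

√[6·1!5!0!/7! · 6!0!0!1!5!0!] = √(86400/7)
  +(−1)^0/∏(0,1,0,0,5,0)! = 1/120  (running 1/120)
⟨..|..⟩ = √(86400/7)·(1/120) = +0.925820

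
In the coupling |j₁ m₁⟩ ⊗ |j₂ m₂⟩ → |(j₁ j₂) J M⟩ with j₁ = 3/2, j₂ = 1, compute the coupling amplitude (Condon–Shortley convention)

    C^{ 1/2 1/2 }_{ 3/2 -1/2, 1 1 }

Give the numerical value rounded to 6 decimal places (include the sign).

+√(1/6) ≈ +0.408248

j₁+j₂−J=2  J+j₁−j₂=1  J−j₁+j₂=0  j₁+j₂+J+1=4
(j₁±m₁, j₂±m₂, J±M) = (1,2,2,0,1,0)
P² = 2/3
sum k=2..2:
  [2] +1/2 = 1/2
S = 1/2
C² = P²·S² = 1/6 ; C = +0.408248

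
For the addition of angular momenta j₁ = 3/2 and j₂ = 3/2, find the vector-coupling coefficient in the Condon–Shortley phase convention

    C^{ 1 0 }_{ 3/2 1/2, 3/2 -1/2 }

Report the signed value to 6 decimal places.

j₁+j₂−J=2  J+j₁−j₂=1  J−j₁+j₂=1  j₁+j₂+J+1=5
(j₁±m₁, j₂±m₂, J±M) = (2,1,1,2,1,1)
P² = 1/5
sum k=0..1:
  [0] +1/2 = 1/2
  [1] −1/1 = -1
S = -1/2
C² = P²·S² = 1/20 ; C = -0.223607

-0.223607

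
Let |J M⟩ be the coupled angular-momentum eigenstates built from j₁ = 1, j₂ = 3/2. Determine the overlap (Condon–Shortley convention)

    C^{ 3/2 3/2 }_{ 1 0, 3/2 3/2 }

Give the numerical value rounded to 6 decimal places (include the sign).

−√(3/5) = -0.774597

triangle: 1!·1!·2!/5! = 2/120
(j±m)!: 1!·1!·3!·0!·3!·0! = 36
prefactor² = (2J+1)·Δ·N² = 12/5
  k=1: −1/(1!·0!·0!·2!·1!·0!) = -1/2
Σ = -1/2  ⇒  CG² = 12/5·(-1/2)² = 3/5
CG = −√(3/5) = -0.774597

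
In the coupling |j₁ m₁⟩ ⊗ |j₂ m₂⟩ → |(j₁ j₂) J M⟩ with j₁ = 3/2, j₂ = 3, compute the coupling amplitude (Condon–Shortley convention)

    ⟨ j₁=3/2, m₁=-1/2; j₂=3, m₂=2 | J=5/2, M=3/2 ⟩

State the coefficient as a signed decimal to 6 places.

+√(1/14) ≈ +0.267261

j₁+j₂−J=2  J+j₁−j₂=1  J−j₁+j₂=4  j₁+j₂+J+1=8
(j₁±m₁, j₂±m₂, J±M) = (1,2,5,1,4,1)
P² = 288/7
sum k=1..2:
  [1] −1/24 = -1/24
  [2] +1/12 = 1/12
S = 1/24
C² = P²·S² = 1/14 ; C = +0.267261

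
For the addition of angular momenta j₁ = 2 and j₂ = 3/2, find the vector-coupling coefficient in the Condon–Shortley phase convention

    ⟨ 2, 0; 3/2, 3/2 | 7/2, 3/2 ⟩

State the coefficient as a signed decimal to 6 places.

triangle: 0!×4!×3!/8! = 144/40320
(j±m)!: 2!×2!×3!×0!×5!×2! = 5760
prefactor² = (2J+1)×Δ×N² = 1152/7
  k=0: +1/(0!×0!×2!×3!×2!×0!) = 1/24
Σ = 1/24  ⇒  CG² = 1152/7×1/24² = 2/7
CG = +√(2/7) = +0.534522

+√(2/7) = +0.534522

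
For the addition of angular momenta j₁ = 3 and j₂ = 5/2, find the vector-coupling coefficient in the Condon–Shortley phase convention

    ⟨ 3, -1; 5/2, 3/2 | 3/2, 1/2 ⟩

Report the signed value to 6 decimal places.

√[4·4!2!1!/8! · 2!4!4!1!2!1!] = √(384/35)
  +(−1)^3/∏(3,1,1,1,1,0)! = -1/6  (running -1/6)
  +(−1)^4/∏(4,0,0,0,2,1)! = 1/48  (running -7/48)
⟨..|..⟩ = √(384/35)·(-7/48) = -0.483046

−√(7/30) ≈ -0.483046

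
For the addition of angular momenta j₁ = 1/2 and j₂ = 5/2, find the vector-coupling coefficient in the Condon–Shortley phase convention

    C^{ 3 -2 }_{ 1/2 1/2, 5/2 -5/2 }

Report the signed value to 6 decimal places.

triangle: 0!·1!·5!/7! = 120/5040
(j±m)!: 1!·0!·0!·5!·1!·5! = 14400
prefactor² = (2J+1)·Δ·N² = 2400
  k=0: +1/(0!·0!·0!·0!·1!·5!) = 1/120
Σ = 1/120  ⇒  CG² = 2400·1/120² = 1/6
CG = +√(1/6) = +0.408248

+0.408248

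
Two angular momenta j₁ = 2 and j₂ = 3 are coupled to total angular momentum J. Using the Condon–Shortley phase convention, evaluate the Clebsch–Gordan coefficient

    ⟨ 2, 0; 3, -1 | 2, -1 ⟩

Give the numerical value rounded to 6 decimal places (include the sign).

j₁+j₂−J=3  J+j₁−j₂=1  J−j₁+j₂=3  j₁+j₂+J+1=8
(j₁±m₁, j₂±m₂, J±M) = (2,2,2,4,1,3)
P² = 36/7
sum k=1..2:
  [1] −1/4 = -1/4
  [2] +1/12 = 1/12
S = -1/6
C² = P²·S² = 1/7 ; C = -0.377964

−√(1/7) ≈ -0.377964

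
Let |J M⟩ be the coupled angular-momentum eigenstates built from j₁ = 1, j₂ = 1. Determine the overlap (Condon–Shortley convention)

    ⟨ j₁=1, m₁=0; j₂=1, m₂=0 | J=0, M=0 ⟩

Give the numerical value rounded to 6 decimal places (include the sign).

-0.577350

j₁+j₂−J=2  J+j₁−j₂=0  J−j₁+j₂=0  j₁+j₂+J+1=3
(j₁±m₁, j₂±m₂, J±M) = (1,1,1,1,0,0)
P² = 1/3
sum k=1..1:
  [1] −1/1 = -1
S = -1
C² = P²·S² = 1/3 ; C = -0.577350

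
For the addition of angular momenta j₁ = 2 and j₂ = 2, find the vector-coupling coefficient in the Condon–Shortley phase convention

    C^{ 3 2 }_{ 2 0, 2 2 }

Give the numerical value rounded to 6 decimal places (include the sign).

−√(1/2) ≈ -0.707107

√[7·1!3!3!/8! · 2!2!4!0!5!1!] = √(72)
  +(−1)^1/∏(1,0,1,3,2,0)! = -1/12  (running -1/12)
⟨..|..⟩ = √(72)·(-1/12) = -0.707107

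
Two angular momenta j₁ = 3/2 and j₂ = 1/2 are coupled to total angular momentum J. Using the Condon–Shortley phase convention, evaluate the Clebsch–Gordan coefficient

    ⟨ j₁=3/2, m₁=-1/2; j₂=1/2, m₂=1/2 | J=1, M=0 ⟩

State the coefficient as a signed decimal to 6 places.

−√(1/2) ≈ -0.707107

triangle: 1!*2!*0!/4! = 2/24
(j±m)!: 1!*2!*1!*0!*1!*1! = 2
prefactor² = (2J+1)*Δ*N² = 1/2
  k=1: −1/(1!*0!*1!*0!*1!*0!) = -1
Σ = -1  ⇒  CG² = 1/2*(-1)² = 1/2
CG = −√(1/2) = -0.707107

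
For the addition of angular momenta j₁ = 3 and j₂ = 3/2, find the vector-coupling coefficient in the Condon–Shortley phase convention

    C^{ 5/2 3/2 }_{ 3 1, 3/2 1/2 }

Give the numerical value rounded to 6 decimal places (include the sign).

j₁+j₂−J=2  J+j₁−j₂=4  J−j₁+j₂=1  j₁+j₂+J+1=8
(j₁±m₁, j₂±m₂, J±M) = (4,2,2,1,4,1)
P² = 576/35
sum k=1..2:
  [1] −1/6 = -1/6
  [2] +1/48 = 1/48
S = -7/48
C² = P²·S² = 7/20 ; C = -0.591608

-0.591608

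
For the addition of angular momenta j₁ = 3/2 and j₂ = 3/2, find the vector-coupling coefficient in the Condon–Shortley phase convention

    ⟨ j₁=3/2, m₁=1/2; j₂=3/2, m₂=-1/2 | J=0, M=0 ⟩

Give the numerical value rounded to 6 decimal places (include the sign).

−√(1/4) ≈ -0.500000

triangle: 3!*0!*0!/4! = 6/24
(j±m)!: 2!*1!*1!*2!*0!*0! = 4
prefactor² = (2J+1)*Δ*N² = 1
  k=1: −1/(1!*2!*0!*0!*0!*0!) = -1/2
Σ = -1/2  ⇒  CG² = 1*(-1/2)² = 1/4
CG = −√(1/4) = -0.500000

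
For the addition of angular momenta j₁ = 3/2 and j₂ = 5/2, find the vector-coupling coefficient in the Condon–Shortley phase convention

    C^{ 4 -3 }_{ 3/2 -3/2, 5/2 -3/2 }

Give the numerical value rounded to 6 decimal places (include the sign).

√[9·0!3!5!/9! · 0!3!1!4!1!7!] = √(12960)
  +(−1)^0/∏(0,0,3,1,0,4)! = 1/144  (running 1/144)
⟨..|..⟩ = √(12960)·(1/144) = +0.790569

+0.790569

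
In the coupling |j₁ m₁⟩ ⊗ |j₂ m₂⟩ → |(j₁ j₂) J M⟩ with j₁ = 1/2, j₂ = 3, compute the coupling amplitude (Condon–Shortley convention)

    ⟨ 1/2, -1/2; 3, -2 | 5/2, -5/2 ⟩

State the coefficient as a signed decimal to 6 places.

-0.377964  (= −√(1/7))

√[6·1!0!5!/7! · 0!1!1!5!0!5!] = √(14400/7)
  +(−1)^1/∏(1,0,0,0,0,5)! = -1/120  (running -1/120)
⟨..|..⟩ = √(14400/7)·(-1/120) = -0.377964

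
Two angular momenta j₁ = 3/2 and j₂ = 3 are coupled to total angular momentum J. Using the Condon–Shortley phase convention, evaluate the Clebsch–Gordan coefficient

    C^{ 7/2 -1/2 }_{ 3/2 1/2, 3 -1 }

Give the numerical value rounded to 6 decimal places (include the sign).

√[8·1!2!5!/9! · 2!1!2!4!3!4!] = √(512/7)
  +(−1)^0/∏(0,1,1,2,1,3)! = 1/12  (running 1/12)
  +(−1)^1/∏(1,0,0,1,2,4)! = -1/48  (running 1/16)
⟨..|..⟩ = √(512/7)·(1/16) = +0.534522

+0.534522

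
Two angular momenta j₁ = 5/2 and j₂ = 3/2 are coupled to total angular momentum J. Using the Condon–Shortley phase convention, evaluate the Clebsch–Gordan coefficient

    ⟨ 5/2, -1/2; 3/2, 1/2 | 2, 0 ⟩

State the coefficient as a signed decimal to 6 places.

-0.267261  (= −√(1/14))

triangle: 2!·3!·1!/7! = 12/5040
(j±m)!: 2!·3!·2!·1!·2!·2! = 96
prefactor² = (2J+1)·Δ·N² = 8/7
  k=1: −1/(1!·1!·2!·1!·1!·0!) = -1/2
  k=2: +1/(2!·0!·1!·0!·2!·1!) = 1/4
Σ = -1/4  ⇒  CG² = 8/7·(-1/4)² = 1/14
CG = −√(1/14) = -0.267261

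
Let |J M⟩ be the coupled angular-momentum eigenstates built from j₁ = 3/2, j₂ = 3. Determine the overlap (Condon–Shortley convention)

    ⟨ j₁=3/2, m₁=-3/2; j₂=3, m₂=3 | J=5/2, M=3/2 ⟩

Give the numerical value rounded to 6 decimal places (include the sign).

j₁+j₂−J=2  J+j₁−j₂=1  J−j₁+j₂=4  j₁+j₂+J+1=8
(j₁±m₁, j₂±m₂, J±M) = (0,3,6,0,4,1)
P² = 5184/7
sum k=2..2:
  [2] +1/48 = 1/48
S = 1/48
C² = P²·S² = 9/28 ; C = +0.566947

+√(9/28) ≈ +0.566947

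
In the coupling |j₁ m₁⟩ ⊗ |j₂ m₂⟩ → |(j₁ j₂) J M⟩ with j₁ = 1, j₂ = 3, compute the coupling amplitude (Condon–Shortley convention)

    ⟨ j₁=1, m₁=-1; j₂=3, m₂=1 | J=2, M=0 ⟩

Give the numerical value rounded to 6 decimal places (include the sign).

j₁+j₂−J=2  J+j₁−j₂=0  J−j₁+j₂=4  j₁+j₂+J+1=7
(j₁±m₁, j₂±m₂, J±M) = (0,2,4,2,2,2)
P² = 128/7
sum k=2..2:
  [2] +1/8 = 1/8
S = 1/8
C² = P²·S² = 2/7 ; C = +0.534522

+0.534522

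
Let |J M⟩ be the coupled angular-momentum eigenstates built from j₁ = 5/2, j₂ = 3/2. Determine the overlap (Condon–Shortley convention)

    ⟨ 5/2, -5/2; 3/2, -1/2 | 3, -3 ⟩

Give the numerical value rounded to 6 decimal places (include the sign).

−√(5/8) ≈ -0.790569

√[7·1!4!2!/8! · 0!5!1!2!0!6!] = √(1440)
  +(−1)^1/∏(1,0,4,0,0,2)! = -1/48  (running -1/48)
⟨..|..⟩ = √(1440)·(-1/48) = -0.790569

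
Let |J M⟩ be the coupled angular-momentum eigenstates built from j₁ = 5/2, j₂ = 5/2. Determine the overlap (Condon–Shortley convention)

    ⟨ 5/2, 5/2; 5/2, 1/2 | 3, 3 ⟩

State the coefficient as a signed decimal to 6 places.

+√(5/18) ≈ +0.527046

triangle: 2!×3!×3!/9! = 72/362880
(j±m)!: 5!×0!×3!×2!×6!×0! = 1036800
prefactor² = (2J+1)×Δ×N² = 1440
  k=0: +1/(0!×2!×0!×3!×3!×0!) = 1/72
Σ = 1/72  ⇒  CG² = 1440×1/72² = 5/18
CG = +√(5/18) = +0.527046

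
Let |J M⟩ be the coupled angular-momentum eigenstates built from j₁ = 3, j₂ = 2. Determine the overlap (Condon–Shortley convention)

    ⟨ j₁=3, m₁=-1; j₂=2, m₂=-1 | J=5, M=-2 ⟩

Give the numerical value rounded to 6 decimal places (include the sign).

√[11·0!6!4!/11! · 2!4!1!3!3!7!] = √(41472)
  +(−1)^0/∏(0,0,4,1,2,3)! = 1/288  (running 1/288)
⟨..|..⟩ = √(41472)·(1/288) = +0.707107

+0.707107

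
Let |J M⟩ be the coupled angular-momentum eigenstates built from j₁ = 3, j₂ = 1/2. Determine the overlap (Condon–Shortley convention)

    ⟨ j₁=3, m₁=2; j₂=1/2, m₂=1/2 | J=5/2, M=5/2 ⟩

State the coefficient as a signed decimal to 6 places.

√[6·1!5!0!/7! · 5!1!1!0!5!0!] = √(14400/7)
  +(−1)^1/∏(1,0,0,0,5,0)! = -1/120  (running -1/120)
⟨..|..⟩ = √(14400/7)·(-1/120) = -0.377964

−√(1/7) ≈ -0.377964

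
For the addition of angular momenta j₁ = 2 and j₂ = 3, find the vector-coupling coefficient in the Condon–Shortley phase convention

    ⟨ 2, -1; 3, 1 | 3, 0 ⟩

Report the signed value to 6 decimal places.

j₁+j₂−J=2  J+j₁−j₂=2  J−j₁+j₂=4  j₁+j₂+J+1=9
(j₁±m₁, j₂±m₂, J±M) = (1,3,4,2,3,3)
P² = 96/5
sum k=1..2:
  [1] −1/12 = -1/12
  [2] +1/8 = 1/8
S = 1/24
C² = P²·S² = 1/30 ; C = +0.182574

+0.182574  (= +√(1/30))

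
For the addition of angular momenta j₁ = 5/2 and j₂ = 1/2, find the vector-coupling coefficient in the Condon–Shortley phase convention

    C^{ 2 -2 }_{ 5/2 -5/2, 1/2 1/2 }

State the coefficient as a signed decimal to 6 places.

−√(5/6) ≈ -0.912871

j₁+j₂−J=1  J+j₁−j₂=4  J−j₁+j₂=0  j₁+j₂+J+1=6
(j₁±m₁, j₂±m₂, J±M) = (0,5,1,0,0,4)
P² = 480
sum k=1..1:
  [1] −1/24 = -1/24
S = -1/24
C² = P²·S² = 5/6 ; C = -0.912871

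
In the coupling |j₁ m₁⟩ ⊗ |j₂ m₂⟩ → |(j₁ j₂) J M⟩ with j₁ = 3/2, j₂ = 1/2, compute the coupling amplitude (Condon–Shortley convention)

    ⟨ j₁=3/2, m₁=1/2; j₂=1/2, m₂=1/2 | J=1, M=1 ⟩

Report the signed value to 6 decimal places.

−√(1/4) ≈ -0.500000

√[3·1!2!0!/4! · 2!1!1!0!2!0!] = √(1)
  +(−1)^1/∏(1,0,0,0,2,0)! = -1/2  (running -1/2)
⟨..|..⟩ = √(1)·(-1/2) = -0.500000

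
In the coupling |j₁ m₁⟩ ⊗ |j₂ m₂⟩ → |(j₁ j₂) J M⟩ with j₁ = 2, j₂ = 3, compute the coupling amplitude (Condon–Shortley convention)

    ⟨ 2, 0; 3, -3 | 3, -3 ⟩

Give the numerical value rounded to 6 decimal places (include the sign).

+√(5/12) = +0.645497

√[7·2!2!4!/9! · 2!2!0!6!0!6!] = √(3840)
  +(−1)^0/∏(0,2,2,0,0,4)! = 1/96  (running 1/96)
⟨..|..⟩ = √(3840)·(1/96) = +0.645497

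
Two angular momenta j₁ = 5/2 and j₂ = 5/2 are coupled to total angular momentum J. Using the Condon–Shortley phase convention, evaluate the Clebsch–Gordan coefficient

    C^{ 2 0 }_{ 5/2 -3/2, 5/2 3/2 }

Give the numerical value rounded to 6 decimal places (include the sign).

√[5·3!2!2!/8! · 1!4!4!1!2!2!] = √(48/7)
  +(−1)^2/∏(2,1,2,2,0,0)! = 1/8  (running 1/8)
  +(−1)^3/∏(3,0,1,1,1,1)! = -1/6  (running -1/24)
⟨..|..⟩ = √(48/7)·(-1/24) = -0.109109

-0.109109  (= −√(1/84))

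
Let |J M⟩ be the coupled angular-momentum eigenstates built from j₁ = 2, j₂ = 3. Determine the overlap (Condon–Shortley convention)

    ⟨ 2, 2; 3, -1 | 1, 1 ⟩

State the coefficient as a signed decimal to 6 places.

j₁+j₂−J=4  J+j₁−j₂=0  J−j₁+j₂=2  j₁+j₂+J+1=7
(j₁±m₁, j₂±m₂, J±M) = (4,0,2,4,2,0)
P² = 2304/35
sum k=0..0:
  [0] +1/48 = 1/48
S = 1/48
C² = P²·S² = 1/35 ; C = +0.169031

+√(1/35) = +0.169031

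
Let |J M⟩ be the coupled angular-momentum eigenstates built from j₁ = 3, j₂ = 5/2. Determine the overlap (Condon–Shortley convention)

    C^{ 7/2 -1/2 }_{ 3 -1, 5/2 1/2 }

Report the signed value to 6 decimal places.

−√(1/63) = -0.125988

j₁+j₂−J=2  J+j₁−j₂=4  J−j₁+j₂=3  j₁+j₂+J+1=10
(j₁±m₁, j₂±m₂, J±M) = (2,4,3,2,3,4)
P² = 9216/175
sum k=0..2:
  [0] +1/288 = 1/288
  [1] −1/12 = -1/12
  [2] +1/16 = 1/16
S = -5/288
C² = P²·S² = 1/63 ; C = -0.125988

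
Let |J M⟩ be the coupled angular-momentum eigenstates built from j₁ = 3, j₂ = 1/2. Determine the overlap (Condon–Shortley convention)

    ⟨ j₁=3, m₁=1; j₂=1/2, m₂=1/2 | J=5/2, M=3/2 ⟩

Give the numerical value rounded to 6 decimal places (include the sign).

j₁+j₂−J=1  J+j₁−j₂=5  J−j₁+j₂=0  j₁+j₂+J+1=7
(j₁±m₁, j₂±m₂, J±M) = (4,2,1,0,4,1)
P² = 1152/7
sum k=1..1:
  [1] −1/24 = -1/24
S = -1/24
C² = P²·S² = 2/7 ; C = -0.534522

−√(2/7) ≈ -0.534522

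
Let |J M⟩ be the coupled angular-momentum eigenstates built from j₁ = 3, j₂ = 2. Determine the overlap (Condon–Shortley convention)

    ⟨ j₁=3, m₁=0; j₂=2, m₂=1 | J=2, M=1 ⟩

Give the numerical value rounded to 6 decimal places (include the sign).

triangle: 3!·3!·1!/8! = 36/40320
(j±m)!: 3!·3!·3!·1!·3!·1! = 1296
prefactor² = (2J+1)·Δ·N² = 81/14
  k=2: +1/(2!·1!·1!·1!·2!·0!) = 1/4
  k=3: −1/(3!·0!·0!·0!·3!·1!) = -1/36
Σ = 2/9  ⇒  CG² = 81/14·2/9² = 2/7
CG = +√(2/7) = +0.534522

+0.534522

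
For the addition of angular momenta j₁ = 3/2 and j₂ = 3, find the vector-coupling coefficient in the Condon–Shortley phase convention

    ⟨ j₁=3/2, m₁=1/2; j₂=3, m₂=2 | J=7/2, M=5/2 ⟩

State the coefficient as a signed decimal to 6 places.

−√(1/7) ≈ -0.377964

triangle: 1!·2!·5!/9! = 240/362880
(j±m)!: 2!·1!·5!·1!·6!·1! = 172800
prefactor² = (2J+1)·Δ·N² = 6400/7
  k=0: +1/(0!·1!·1!·5!·1!·0!) = 1/120
  k=1: −1/(1!·0!·0!·4!·2!·1!) = -1/48
Σ = -1/80  ⇒  CG² = 6400/7·(-1/80)² = 1/7
CG = −√(1/7) = -0.377964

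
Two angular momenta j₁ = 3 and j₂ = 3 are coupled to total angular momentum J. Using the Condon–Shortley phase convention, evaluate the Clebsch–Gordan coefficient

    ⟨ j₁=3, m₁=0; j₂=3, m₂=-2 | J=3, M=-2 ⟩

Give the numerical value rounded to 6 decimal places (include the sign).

triangle: 3!*3!*3!/10! = 216/3628800
(j±m)!: 3!*3!*1!*5!*1!*5! = 518400
prefactor² = (2J+1)*Δ*N² = 216
  k=0: +1/(0!*3!*3!*1!*0!*2!) = 1/72
  k=1: −1/(1!*2!*2!*0!*1!*3!) = -1/24
Σ = -1/36  ⇒  CG² = 216*(-1/36)² = 1/6
CG = −√(1/6) = -0.408248

-0.408248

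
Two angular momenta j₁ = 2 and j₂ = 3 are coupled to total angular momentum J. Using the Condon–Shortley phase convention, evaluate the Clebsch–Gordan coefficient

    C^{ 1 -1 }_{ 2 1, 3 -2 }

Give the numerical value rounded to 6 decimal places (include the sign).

−√(2/7) = -0.534522

j₁+j₂−J=4  J+j₁−j₂=0  J−j₁+j₂=2  j₁+j₂+J+1=7
(j₁±m₁, j₂±m₂, J±M) = (3,1,1,5,0,2)
P² = 288/7
sum k=1..1:
  [1] −1/12 = -1/12
S = -1/12
C² = P²·S² = 2/7 ; C = -0.534522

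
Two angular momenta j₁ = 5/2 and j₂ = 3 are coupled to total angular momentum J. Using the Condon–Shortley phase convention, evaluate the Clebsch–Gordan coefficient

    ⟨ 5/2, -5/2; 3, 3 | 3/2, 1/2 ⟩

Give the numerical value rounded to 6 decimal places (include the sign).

√[4·4!1!2!/8! · 0!5!6!0!2!1!] = √(5760/7)
  +(−1)^4/∏(4,0,1,2,0,0)! = 1/48  (running 1/48)
⟨..|..⟩ = √(5760/7)·(1/48) = +0.597614

+0.597614  (= +√(5/14))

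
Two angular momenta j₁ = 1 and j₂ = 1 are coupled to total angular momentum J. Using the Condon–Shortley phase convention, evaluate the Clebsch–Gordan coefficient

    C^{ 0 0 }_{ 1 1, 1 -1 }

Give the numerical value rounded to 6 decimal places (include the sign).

+√(1/3) ≈ +0.577350

√[1·2!0!0!/3! · 2!0!0!2!0!0!] = √(4/3)
  +(−1)^0/∏(0,2,0,0,0,0)! = 1/2  (running 1/2)
⟨..|..⟩ = √(4/3)·(1/2) = +0.577350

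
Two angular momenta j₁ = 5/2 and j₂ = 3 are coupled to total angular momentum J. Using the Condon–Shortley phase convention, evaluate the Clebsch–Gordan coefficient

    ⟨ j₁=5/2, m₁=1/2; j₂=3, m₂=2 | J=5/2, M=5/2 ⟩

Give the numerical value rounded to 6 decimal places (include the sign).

+0.597614

√[6·3!2!3!/9! · 3!2!5!1!5!0!] = √(1440/7)
  +(−1)^2/∏(2,1,0,3,2,0)! = 1/24  (running 1/24)
⟨..|..⟩ = √(1440/7)·(1/24) = +0.597614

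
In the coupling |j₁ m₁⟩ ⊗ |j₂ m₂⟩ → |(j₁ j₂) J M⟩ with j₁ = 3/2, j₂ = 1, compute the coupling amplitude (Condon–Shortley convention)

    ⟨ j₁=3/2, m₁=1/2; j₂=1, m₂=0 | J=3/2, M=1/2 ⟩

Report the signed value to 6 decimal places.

triangle: 1!*2!*1!/5! = 2/120
(j±m)!: 2!*1!*1!*1!*2!*1! = 4
prefactor² = (2J+1)*Δ*N² = 4/15
  k=0: +1/(0!*1!*1!*1!*1!*0!) = 1
  k=1: −1/(1!*0!*0!*0!*2!*1!) = -1/2
Σ = 1/2  ⇒  CG² = 4/15*1/2² = 1/15
CG = +√(1/15) = +0.258199

+0.258199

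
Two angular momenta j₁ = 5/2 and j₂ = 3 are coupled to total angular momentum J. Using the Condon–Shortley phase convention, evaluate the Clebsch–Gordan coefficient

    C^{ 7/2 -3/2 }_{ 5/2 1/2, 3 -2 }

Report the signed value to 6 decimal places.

+√(2/21) ≈ +0.308607

triangle: 2!*3!*4!/10! = 288/3628800
(j±m)!: 3!*2!*1!*5!*2!*5! = 345600
prefactor² = (2J+1)*Δ*N² = 1536/7
  k=0: +1/(0!*2!*2!*1!*1!*3!) = 1/24
  k=1: −1/(1!*1!*1!*0!*2!*4!) = -1/48
Σ = 1/48  ⇒  CG² = 1536/7*1/48² = 2/21
CG = +√(2/21) = +0.308607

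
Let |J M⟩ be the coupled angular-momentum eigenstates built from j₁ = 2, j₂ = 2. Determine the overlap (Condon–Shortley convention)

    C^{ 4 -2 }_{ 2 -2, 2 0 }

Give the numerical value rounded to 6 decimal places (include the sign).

+0.462910  (= +√(3/14))

triangle: 0!·4!·4!/9! = 576/362880
(j±m)!: 0!·4!·2!·2!·2!·6! = 138240
prefactor² = (2J+1)·Δ·N² = 13824/7
  k=0: +1/(0!·0!·4!·2!·0!·2!) = 1/96
Σ = 1/96  ⇒  CG² = 13824/7·1/96² = 3/14
CG = +√(3/14) = +0.462910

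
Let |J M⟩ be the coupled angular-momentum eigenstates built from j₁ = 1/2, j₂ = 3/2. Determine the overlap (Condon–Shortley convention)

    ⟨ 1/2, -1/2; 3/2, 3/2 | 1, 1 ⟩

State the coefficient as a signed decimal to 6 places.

-0.866025  (= −√(3/4))

j₁+j₂−J=1  J+j₁−j₂=0  J−j₁+j₂=2  j₁+j₂+J+1=4
(j₁±m₁, j₂±m₂, J±M) = (0,1,3,0,2,0)
P² = 3
sum k=1..1:
  [1] −1/2 = -1/2
S = -1/2
C² = P²·S² = 3/4 ; C = -0.866025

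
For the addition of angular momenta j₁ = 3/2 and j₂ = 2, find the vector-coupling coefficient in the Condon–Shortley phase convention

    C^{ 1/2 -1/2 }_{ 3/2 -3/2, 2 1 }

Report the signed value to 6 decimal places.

−√(1/10) ≈ -0.316228

j₁+j₂−J=3  J+j₁−j₂=0  J−j₁+j₂=1  j₁+j₂+J+1=5
(j₁±m₁, j₂±m₂, J±M) = (0,3,3,1,0,1)
P² = 18/5
sum k=3..3:
  [3] −1/6 = -1/6
S = -1/6
C² = P²·S² = 1/10 ; C = -0.316228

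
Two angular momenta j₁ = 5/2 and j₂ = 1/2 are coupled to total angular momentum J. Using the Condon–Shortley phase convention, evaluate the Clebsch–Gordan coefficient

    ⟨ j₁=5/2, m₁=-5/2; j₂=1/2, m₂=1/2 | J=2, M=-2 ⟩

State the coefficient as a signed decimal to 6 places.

triangle: 1!×4!×0!/6! = 24/720
(j±m)!: 0!×5!×1!×0!×0!×4! = 2880
prefactor² = (2J+1)×Δ×N² = 480
  k=1: −1/(1!×0!×4!×0!×0!×0!) = -1/24
Σ = -1/24  ⇒  CG² = 480×(-1/24)² = 5/6
CG = −√(5/6) = -0.912871

−√(5/6) = -0.912871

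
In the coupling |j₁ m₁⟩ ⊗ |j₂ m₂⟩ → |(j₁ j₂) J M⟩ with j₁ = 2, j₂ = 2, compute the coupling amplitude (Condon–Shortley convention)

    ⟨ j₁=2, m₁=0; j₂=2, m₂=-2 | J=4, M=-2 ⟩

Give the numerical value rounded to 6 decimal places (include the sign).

+0.462910

√[9·0!4!4!/9! · 2!2!0!4!2!6!] = √(13824/7)
  +(−1)^0/∏(0,0,2,0,2,4)! = 1/96  (running 1/96)
⟨..|..⟩ = √(13824/7)·(1/96) = +0.462910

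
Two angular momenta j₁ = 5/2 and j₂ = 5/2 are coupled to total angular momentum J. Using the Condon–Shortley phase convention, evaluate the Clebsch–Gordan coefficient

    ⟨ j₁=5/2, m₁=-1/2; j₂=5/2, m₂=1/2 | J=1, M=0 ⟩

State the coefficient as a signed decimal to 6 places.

+√(1/70) = +0.119523

√[3·4!1!1!/7! · 2!3!3!2!1!1!] = √(72/35)
  +(−1)^2/∏(2,2,1,1,0,0)! = 1/4  (running 1/4)
  +(−1)^3/∏(3,1,0,0,1,1)! = -1/6  (running 1/12)
⟨..|..⟩ = √(72/35)·(1/12) = +0.119523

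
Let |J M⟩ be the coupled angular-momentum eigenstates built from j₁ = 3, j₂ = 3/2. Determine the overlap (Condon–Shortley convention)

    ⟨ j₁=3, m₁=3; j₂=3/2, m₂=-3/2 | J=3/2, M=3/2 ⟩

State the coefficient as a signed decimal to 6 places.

√[4·3!3!0!/7! · 6!0!0!3!3!0!] = √(5184/7)
  +(−1)^0/∏(0,3,0,0,3,0)! = 1/36  (running 1/36)
⟨..|..⟩ = √(5184/7)·(1/36) = +0.755929

+0.755929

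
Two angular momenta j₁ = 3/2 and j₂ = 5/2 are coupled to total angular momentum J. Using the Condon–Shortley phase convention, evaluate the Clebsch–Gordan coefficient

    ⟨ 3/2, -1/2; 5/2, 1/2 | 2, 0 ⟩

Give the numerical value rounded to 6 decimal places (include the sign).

j₁+j₂−J=2  J+j₁−j₂=1  J−j₁+j₂=3  j₁+j₂+J+1=7
(j₁±m₁, j₂±m₂, J±M) = (1,2,3,2,2,2)
P² = 8/7
sum k=1..2:
  [1] −1/2 = -1/2
  [2] +1/4 = 1/4
S = -1/4
C² = P²·S² = 1/14 ; C = -0.267261

−√(1/14) = -0.267261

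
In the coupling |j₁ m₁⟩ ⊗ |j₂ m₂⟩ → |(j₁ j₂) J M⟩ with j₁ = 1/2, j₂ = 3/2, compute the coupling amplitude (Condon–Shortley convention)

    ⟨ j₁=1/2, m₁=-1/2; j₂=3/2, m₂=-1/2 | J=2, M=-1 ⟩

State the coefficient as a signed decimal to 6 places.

+√(3/4) ≈ +0.866025

j₁+j₂−J=0  J+j₁−j₂=1  J−j₁+j₂=3  j₁+j₂+J+1=5
(j₁±m₁, j₂±m₂, J±M) = (0,1,1,2,1,3)
P² = 3
sum k=0..0:
  [0] +1/2 = 1/2
S = 1/2
C² = P²·S² = 3/4 ; C = +0.866025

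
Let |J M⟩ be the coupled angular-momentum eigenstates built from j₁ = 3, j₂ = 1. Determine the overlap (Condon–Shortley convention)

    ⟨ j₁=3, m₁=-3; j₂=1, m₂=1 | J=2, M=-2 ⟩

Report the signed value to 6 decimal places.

+0.845154

√[5·2!4!0!/7! · 0!6!2!0!0!4!] = √(11520/7)
  +(−1)^2/∏(2,0,4,0,0,0)! = 1/48  (running 1/48)
⟨..|..⟩ = √(11520/7)·(1/48) = +0.845154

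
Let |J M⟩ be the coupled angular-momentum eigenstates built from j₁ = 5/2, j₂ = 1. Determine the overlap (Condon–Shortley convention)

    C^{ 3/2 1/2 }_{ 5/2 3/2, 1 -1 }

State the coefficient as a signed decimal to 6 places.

+√(2/5) ≈ +0.632456

j₁+j₂−J=2  J+j₁−j₂=3  J−j₁+j₂=0  j₁+j₂+J+1=6
(j₁±m₁, j₂±m₂, J±M) = (4,1,0,2,2,1)
P² = 32/5
sum k=0..0:
  [0] +1/4 = 1/4
S = 1/4
C² = P²·S² = 2/5 ; C = +0.632456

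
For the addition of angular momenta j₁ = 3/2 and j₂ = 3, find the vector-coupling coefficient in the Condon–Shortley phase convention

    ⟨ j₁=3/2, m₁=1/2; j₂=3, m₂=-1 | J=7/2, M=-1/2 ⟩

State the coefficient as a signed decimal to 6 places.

+√(2/7) = +0.534522

j₁+j₂−J=1  J+j₁−j₂=2  J−j₁+j₂=5  j₁+j₂+J+1=9
(j₁±m₁, j₂±m₂, J±M) = (2,1,2,4,3,4)
P² = 512/7
sum k=0..1:
  [0] +1/12 = 1/12
  [1] −1/48 = -1/48
S = 1/16
C² = P²·S² = 2/7 ; C = +0.534522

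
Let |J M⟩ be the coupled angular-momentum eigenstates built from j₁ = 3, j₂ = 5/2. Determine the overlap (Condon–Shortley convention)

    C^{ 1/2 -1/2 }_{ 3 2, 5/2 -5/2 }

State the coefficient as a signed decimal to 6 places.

triangle: 5!·1!·0!/7! = 120/5040
(j±m)!: 5!·1!·0!·5!·0!·1! = 14400
prefactor² = (2J+1)·Δ·N² = 4800/7
  k=0: +1/(0!·5!·1!·0!·0!·0!) = 1/120
Σ = 1/120  ⇒  CG² = 4800/7·1/120² = 1/21
CG = +√(1/21) = +0.218218

+0.218218  (= +√(1/21))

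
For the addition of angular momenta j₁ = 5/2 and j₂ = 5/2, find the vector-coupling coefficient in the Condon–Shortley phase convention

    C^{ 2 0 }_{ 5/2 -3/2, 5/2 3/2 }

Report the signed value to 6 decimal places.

-0.109109  (= −√(1/84))

√[5·3!2!2!/8! · 1!4!4!1!2!2!] = √(48/7)
  +(−1)^2/∏(2,1,2,2,0,0)! = 1/8  (running 1/8)
  +(−1)^3/∏(3,0,1,1,1,1)! = -1/6  (running -1/24)
⟨..|..⟩ = √(48/7)·(-1/24) = -0.109109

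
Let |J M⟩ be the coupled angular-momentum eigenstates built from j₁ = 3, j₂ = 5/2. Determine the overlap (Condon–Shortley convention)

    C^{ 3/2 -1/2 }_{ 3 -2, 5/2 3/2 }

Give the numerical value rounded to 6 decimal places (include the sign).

-0.218218  (= −√(1/21))

√[4·4!2!1!/8! · 1!5!4!1!1!2!] = √(192/7)
  +(−1)^3/∏(3,1,2,1,0,0)! = -1/12  (running -1/12)
  +(−1)^4/∏(4,0,1,0,1,1)! = 1/24  (running -1/24)
⟨..|..⟩ = √(192/7)·(-1/24) = -0.218218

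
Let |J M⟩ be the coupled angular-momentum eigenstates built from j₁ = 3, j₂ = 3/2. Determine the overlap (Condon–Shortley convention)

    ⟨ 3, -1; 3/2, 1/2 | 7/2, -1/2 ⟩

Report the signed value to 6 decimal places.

−√(2/7) ≈ -0.534522

triangle: 1!*5!*2!/9! = 240/362880
(j±m)!: 2!*4!*2!*1!*3!*4! = 13824
prefactor² = (2J+1)*Δ*N² = 512/7
  k=0: +1/(0!*1!*4!*2!*1!*0!) = 1/48
  k=1: −1/(1!*0!*3!*1!*2!*1!) = -1/12
Σ = -1/16  ⇒  CG² = 512/7*(-1/16)² = 2/7
CG = −√(2/7) = -0.534522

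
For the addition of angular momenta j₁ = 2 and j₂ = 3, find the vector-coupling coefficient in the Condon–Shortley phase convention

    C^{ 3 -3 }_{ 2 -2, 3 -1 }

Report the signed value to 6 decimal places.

+0.408248

j₁+j₂−J=2  J+j₁−j₂=2  J−j₁+j₂=4  j₁+j₂+J+1=9
(j₁±m₁, j₂±m₂, J±M) = (0,4,2,4,0,6)
P² = 1536
sum k=2..2:
  [2] +1/96 = 1/96
S = 1/96
C² = P²·S² = 1/6 ; C = +0.408248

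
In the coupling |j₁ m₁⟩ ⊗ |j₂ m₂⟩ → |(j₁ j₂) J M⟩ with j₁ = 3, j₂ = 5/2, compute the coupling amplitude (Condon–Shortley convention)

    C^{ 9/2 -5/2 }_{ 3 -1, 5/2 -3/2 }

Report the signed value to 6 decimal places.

triangle: 1!·5!·4!/11! = 2880/39916800
(j±m)!: 2!·4!·1!·4!·2!·7! = 11612160
prefactor² = (2J+1)·Δ·N² = 92160/11
  k=0: +1/(0!·1!·4!·1!·1!·3!) = 1/144
  k=1: −1/(1!·0!·3!·0!·2!·4!) = -1/288
Σ = 1/288  ⇒  CG² = 92160/11·1/288² = 10/99
CG = +√(10/99) = +0.317821

+0.317821  (= +√(10/99))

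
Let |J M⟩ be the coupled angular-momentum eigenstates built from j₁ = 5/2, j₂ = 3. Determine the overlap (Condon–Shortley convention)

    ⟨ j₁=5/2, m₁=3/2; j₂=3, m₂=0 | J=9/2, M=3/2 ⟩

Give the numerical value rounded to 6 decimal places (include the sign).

+√(45/154) ≈ +0.540562

triangle: 1!×4!×5!/11! = 2880/39916800
(j±m)!: 4!×1!×3!×3!×6!×3! = 3732480
prefactor² = (2J+1)×Δ×N² = 207360/77
  k=0: +1/(0!×1!×1!×3!×3!×2!) = 1/72
  k=1: −1/(1!×0!×0!×2!×4!×3!) = -1/288
Σ = 1/96  ⇒  CG² = 207360/77×1/96² = 45/154
CG = +√(45/154) = +0.540562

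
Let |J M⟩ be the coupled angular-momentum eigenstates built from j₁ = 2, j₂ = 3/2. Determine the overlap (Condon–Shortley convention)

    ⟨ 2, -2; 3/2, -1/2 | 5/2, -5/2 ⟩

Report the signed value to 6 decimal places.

√[6·1!3!2!/7! · 0!4!1!2!0!5!] = √(576/7)
  +(−1)^1/∏(1,0,3,0,0,2)! = -1/12  (running -1/12)
⟨..|..⟩ = √(576/7)·(-1/12) = -0.755929

-0.755929  (= −√(4/7))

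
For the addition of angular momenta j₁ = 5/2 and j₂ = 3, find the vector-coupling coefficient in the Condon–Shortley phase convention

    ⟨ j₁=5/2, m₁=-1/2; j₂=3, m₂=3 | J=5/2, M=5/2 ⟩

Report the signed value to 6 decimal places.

triangle: 3!×2!×3!/9! = 72/362880
(j±m)!: 2!×3!×6!×0!×5!×0! = 1036800
prefactor² = (2J+1)×Δ×N² = 8640/7
  k=3: −1/(3!×0!×0!×3!×2!×0!) = -1/72
Σ = -1/72  ⇒  CG² = 8640/7×(-1/72)² = 5/21
CG = −√(5/21) = -0.487950

-0.487950  (= −√(5/21))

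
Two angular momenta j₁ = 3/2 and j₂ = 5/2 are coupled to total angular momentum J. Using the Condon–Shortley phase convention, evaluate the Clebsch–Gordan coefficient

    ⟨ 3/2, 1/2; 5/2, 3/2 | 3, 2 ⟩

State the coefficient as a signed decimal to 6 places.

triangle: 1!×2!×4!/8! = 48/40320
(j±m)!: 2!×1!×4!×1!×5!×1! = 5760
prefactor² = (2J+1)×Δ×N² = 48
  k=0: +1/(0!×1!×1!×4!×1!×0!) = 1/24
  k=1: −1/(1!×0!×0!×3!×2!×1!) = -1/12
Σ = -1/24  ⇒  CG² = 48×(-1/24)² = 1/12
CG = −√(1/12) = -0.288675

−√(1/12) ≈ -0.288675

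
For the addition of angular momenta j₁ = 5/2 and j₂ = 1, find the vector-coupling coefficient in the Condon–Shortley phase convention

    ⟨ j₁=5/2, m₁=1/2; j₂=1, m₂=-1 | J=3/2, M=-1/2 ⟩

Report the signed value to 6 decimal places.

j₁+j₂−J=2  J+j₁−j₂=3  J−j₁+j₂=0  j₁+j₂+J+1=6
(j₁±m₁, j₂±m₂, J±M) = (3,2,0,2,1,2)
P² = 16/5
sum k=0..0:
  [0] +1/4 = 1/4
S = 1/4
C² = P²·S² = 1/5 ; C = +0.447214

+0.447214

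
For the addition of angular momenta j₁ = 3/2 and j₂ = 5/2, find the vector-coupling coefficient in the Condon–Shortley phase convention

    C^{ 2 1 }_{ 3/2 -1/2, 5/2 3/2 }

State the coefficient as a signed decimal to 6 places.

j₁+j₂−J=2  J+j₁−j₂=1  J−j₁+j₂=3  j₁+j₂+J+1=7
(j₁±m₁, j₂±m₂, J±M) = (1,2,4,1,3,1)
P² = 24/7
sum k=1..2:
  [1] −1/6 = -1/6
  [2] +1/4 = 1/4
S = 1/12
C² = P²·S² = 1/42 ; C = +0.154303

+√(1/42) ≈ +0.154303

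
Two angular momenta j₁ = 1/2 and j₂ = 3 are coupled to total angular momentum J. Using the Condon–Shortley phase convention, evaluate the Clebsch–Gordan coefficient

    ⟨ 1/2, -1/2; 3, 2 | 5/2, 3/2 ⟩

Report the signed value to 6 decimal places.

-0.845154

j₁+j₂−J=1  J+j₁−j₂=0  J−j₁+j₂=5  j₁+j₂+J+1=7
(j₁±m₁, j₂±m₂, J±M) = (0,1,5,1,4,1)
P² = 2880/7
sum k=1..1:
  [1] −1/24 = -1/24
S = -1/24
C² = P²·S² = 5/7 ; C = -0.845154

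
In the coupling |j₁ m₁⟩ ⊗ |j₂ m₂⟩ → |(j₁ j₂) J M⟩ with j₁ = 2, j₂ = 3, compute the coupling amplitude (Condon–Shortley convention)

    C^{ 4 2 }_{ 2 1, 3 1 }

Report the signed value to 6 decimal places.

+√(1/28) = +0.188982

√[9·1!3!5!/10! · 3!1!4!2!6!2!] = √(5184/7)
  +(−1)^0/∏(0,1,1,4,2,1)! = 1/48  (running 1/48)
  +(−1)^1/∏(1,0,0,3,3,2)! = -1/72  (running 1/144)
⟨..|..⟩ = √(5184/7)·(1/144) = +0.188982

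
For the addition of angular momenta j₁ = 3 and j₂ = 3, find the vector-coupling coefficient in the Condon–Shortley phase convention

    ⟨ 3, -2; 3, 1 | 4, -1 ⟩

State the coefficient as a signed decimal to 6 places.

+0.455842

√[9·2!4!4!/11! · 1!5!4!2!3!5!] = √(82944/77)
  +(−1)^1/∏(1,1,4,3,0,1)! = -1/144  (running -1/144)
  +(−1)^2/∏(2,0,3,2,1,2)! = 1/48  (running 1/72)
⟨..|..⟩ = √(82944/77)·(1/72) = +0.455842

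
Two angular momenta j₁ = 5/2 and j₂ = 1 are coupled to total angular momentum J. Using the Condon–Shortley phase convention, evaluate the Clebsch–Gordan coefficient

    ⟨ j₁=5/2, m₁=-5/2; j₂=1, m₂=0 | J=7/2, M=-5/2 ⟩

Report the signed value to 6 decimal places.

+0.534522

j₁+j₂−J=0  J+j₁−j₂=5  J−j₁+j₂=2  j₁+j₂+J+1=8
(j₁±m₁, j₂±m₂, J±M) = (0,5,1,1,1,6)
P² = 28800/7
sum k=0..0:
  [0] +1/120 = 1/120
S = 1/120
C² = P²·S² = 2/7 ; C = +0.534522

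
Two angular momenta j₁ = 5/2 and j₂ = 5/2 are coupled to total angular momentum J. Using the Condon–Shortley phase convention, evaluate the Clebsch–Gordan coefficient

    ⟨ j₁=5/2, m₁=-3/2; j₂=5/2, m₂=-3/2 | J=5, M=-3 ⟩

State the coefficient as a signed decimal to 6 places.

+√(5/9) = +0.745356

triangle: 0!×5!×5!/11! = 14400/39916800
(j±m)!: 1!×4!×1!×4!×2!×8! = 46448640
prefactor² = (2J+1)×Δ×N² = 184320
  k=0: +1/(0!×0!×4!×1!×1!×4!) = 1/576
Σ = 1/576  ⇒  CG² = 184320×1/576² = 5/9
CG = +√(5/9) = +0.745356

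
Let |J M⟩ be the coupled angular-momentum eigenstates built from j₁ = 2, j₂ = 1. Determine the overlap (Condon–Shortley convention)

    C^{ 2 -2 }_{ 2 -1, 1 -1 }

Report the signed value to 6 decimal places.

+√(1/3) ≈ +0.577350

triangle: 1!·3!·1!/6! = 6/720
(j±m)!: 1!·3!·0!·2!·0!·4! = 288
prefactor² = (2J+1)·Δ·N² = 12
  k=0: +1/(0!·1!·3!·0!·0!·1!) = 1/6
Σ = 1/6  ⇒  CG² = 12·1/6² = 1/3
CG = +√(1/3) = +0.577350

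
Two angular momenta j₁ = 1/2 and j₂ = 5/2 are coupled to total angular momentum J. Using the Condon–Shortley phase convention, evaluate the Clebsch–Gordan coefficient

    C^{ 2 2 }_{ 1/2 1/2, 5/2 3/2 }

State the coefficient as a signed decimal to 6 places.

√[5·1!0!4!/6! · 1!0!4!1!4!0!] = √(96)
  +(−1)^0/∏(0,1,0,4,0,0)! = 1/24  (running 1/24)
⟨..|..⟩ = √(96)·(1/24) = +0.408248

+0.408248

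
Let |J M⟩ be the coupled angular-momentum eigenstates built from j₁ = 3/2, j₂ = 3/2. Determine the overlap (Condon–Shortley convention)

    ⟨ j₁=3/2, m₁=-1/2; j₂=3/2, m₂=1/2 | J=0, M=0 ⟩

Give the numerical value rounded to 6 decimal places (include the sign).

triangle: 3!×0!×0!/4! = 6/24
(j±m)!: 1!×2!×2!×1!×0!×0! = 4
prefactor² = (2J+1)×Δ×N² = 1
  k=2: +1/(2!×1!×0!×0!×0!×0!) = 1/2
Σ = 1/2  ⇒  CG² = 1×1/2² = 1/4
CG = +√(1/4) = +0.500000

+0.500000  (= +√(1/4))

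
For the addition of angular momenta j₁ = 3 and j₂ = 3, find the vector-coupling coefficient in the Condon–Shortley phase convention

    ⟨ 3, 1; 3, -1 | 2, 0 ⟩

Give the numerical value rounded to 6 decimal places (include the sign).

√[5·4!2!2!/9! · 4!2!2!4!2!2!] = √(256/21)
  +(−1)^0/∏(0,4,2,2,0,0)! = 1/96  (running 1/96)
  +(−1)^1/∏(1,3,1,1,1,1)! = -1/6  (running -5/32)
  +(−1)^2/∏(2,2,0,0,2,2)! = 1/16  (running -3/32)
⟨..|..⟩ = √(256/21)·(-3/32) = -0.327327

−√(3/28) = -0.327327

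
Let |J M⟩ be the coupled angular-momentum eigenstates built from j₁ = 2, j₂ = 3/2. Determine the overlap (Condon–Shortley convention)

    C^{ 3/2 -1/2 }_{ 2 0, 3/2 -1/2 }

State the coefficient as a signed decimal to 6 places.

-0.447214  (= −√(1/5))

j₁+j₂−J=2  J+j₁−j₂=2  J−j₁+j₂=1  j₁+j₂+J+1=6
(j₁±m₁, j₂±m₂, J±M) = (2,2,1,2,1,2)
P² = 16/45
sum k=0..1:
  [0] +1/4 = 1/4
  [1] −1/1 = -1
S = -3/4
C² = P²·S² = 1/5 ; C = -0.447214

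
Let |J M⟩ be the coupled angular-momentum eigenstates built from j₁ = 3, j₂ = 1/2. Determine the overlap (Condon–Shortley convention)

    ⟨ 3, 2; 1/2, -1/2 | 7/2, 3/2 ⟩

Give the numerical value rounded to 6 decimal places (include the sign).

+0.534522

j₁+j₂−J=0  J+j₁−j₂=6  J−j₁+j₂=1  j₁+j₂+J+1=8
(j₁±m₁, j₂±m₂, J±M) = (5,1,0,1,5,2)
P² = 28800/7
sum k=0..0:
  [0] +1/120 = 1/120
S = 1/120
C² = P²·S² = 2/7 ; C = +0.534522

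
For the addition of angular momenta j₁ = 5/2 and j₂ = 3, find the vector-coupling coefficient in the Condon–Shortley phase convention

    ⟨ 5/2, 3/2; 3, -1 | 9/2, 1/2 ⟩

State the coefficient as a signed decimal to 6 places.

+0.594588

j₁+j₂−J=1  J+j₁−j₂=4  J−j₁+j₂=5  j₁+j₂+J+1=11
(j₁±m₁, j₂±m₂, J±M) = (4,1,2,4,5,4)
P² = 184320/77
sum k=0..1:
  [0] +1/72 = 1/72
  [1] −1/576 = -1/576
S = 7/576
C² = P²·S² = 35/99 ; C = +0.594588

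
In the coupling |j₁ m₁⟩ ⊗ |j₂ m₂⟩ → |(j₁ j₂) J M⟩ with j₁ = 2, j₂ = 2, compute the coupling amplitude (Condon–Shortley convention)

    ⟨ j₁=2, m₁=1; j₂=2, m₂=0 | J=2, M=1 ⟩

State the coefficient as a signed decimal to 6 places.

-0.267261

j₁+j₂−J=2  J+j₁−j₂=2  J−j₁+j₂=2  j₁+j₂+J+1=7
(j₁±m₁, j₂±m₂, J±M) = (3,1,2,2,3,1)
P² = 8/7
sum k=0..1:
  [0] +1/4 = 1/4
  [1] −1/2 = -1/2
S = -1/4
C² = P²·S² = 1/14 ; C = -0.267261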